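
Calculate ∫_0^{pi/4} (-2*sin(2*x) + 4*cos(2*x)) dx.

1

An antiderivative is F(x) = 2*sin(2*x) + cos(2*x).
Then F(pi/4) - F(0) = (2) - (1) = 1.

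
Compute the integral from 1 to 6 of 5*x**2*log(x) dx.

Integrate by parts once (u = ln x, dv = 5*x**2 dx).
An antiderivative is F(x) = 5*x**3*(3*log(x) - 1)/9.
Then F(6) - F(1) = (-120 + 360*log(2) + 360*log(3)) - (-5/9) = -1075/9 + 360*log(2) + 360*log(3).

-1075/9 + 360*log(2) + 360*log(3)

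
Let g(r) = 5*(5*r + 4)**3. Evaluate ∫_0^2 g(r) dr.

9540

Let u = 5*r + 4, so du = 5 dr. When r = 0, u = 4; when r = 2, u = 14.
The integral becomes ∫ u**3 du from 4 to 14, with antiderivative u**4/4.
Back in r: F(r) = (5*r + 4)**4/4.
Then F(2) - F(0) = (9604) - (64) = 9540.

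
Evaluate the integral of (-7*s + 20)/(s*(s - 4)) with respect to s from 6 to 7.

Factor the denominator: s**2 - 4*s = s(s - 4).
Partial fractions: (-7*s + 20)/(s*(s - 4)) = -5/s - 2/(s - 4).
An antiderivative is F(s) = -5*log(s) - 2*log(s - 4).
Then F(7) - F(6) = (-5*log(7) - 2*log(3)) - (-5*log(3) - 7*log(2)) = -5*log(7) + 3*log(3) + 7*log(2).

-5*log(7) + 3*log(3) + 7*log(2)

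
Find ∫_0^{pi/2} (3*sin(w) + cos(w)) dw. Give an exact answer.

An antiderivative is F(w) = sin(w) - 3*cos(w).
Then F(pi/2) - F(0) = (1) - (-3) = 4.

4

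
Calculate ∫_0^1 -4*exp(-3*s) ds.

An antiderivative is F(s) = 4*exp(-3*s)/3.
Then F(1) - F(0) = (4*exp(-3)/3) - (4/3) = -4/3 + 4*exp(-3)/3.

-4/3 + 4*exp(-3)/3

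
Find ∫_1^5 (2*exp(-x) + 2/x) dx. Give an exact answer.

An antiderivative is F(x) = 2*log(x) - 2*exp(-x).
Then F(5) - F(1) = (-2*exp(-5) + 2*log(5)) - (-2*exp(-1)) = -2*exp(-5) + 2*exp(-1) + 2*log(5).

-2*exp(-5) + 2*exp(-1) + 2*log(5)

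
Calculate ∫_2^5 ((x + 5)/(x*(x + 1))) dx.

Factor the denominator: x**2 + x = (x + 1)x.
Partial fractions: (x + 5)/(x*(x + 1)) = -4/(x + 1) + 5/x.
An antiderivative is F(x) = 5*log(x) - 4*log(x + 1).
Then F(5) - F(2) = (-4*log(3) - 4*log(2) + 5*log(5)) - (log(32/81)) = -9*log(2) + 5*log(5).

-9*log(2) + 5*log(5)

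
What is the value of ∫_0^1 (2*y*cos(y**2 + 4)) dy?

sin(5) - sin(4)

Let u = y**2 + 4, so du = 2*y dy. When y = 0, u = 4; when y = 1, u = 5.
The integral becomes ∫ cos(u) du from 4 to 5, with antiderivative sin(u).
Back in y: F(y) = sin(y**2 + 4).
Then F(1) - F(0) = (sin(5)) - (sin(4)) = sin(5) - sin(4).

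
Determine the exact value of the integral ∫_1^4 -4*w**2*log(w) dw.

28 - 512*log(2)/3

Integrate by parts once (u = ln w, dv = -4*w**2 dw).
An antiderivative is F(w) = -4*w**3*(3*log(w) - 1)/9.
Then F(4) - F(1) = (256/9 - 512*log(2)/3) - (4/9) = 28 - 512*log(2)/3.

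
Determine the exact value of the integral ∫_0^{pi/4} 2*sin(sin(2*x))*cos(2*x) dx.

1 - cos(1)

Let u = sin(2*x), so du = 2*cos(2*x) dx. When x = 0, u = 0; when x = pi/4, u = 1.
The integral becomes ∫ sin(u) du from 0 to 1, with antiderivative -cos(u).
Back in x: F(x) = -cos(sin(2*x)).
Then F(pi/4) - F(0) = (-cos(1)) - (-1) = 1 - cos(1).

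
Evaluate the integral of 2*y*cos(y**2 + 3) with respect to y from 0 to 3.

sin(12) - sin(3)

Let u = y**2 + 3, so du = 2*y dy. When y = 0, u = 3; when y = 3, u = 12.
The integral becomes ∫ cos(u) du from 3 to 12, with antiderivative sin(u).
Back in y: F(y) = sin(y**2 + 3).
Then F(3) - F(0) = (sin(12)) - (sin(3)) = sin(12) - sin(3).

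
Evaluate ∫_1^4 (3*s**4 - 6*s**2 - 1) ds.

By the power rule, an antiderivative is F(s) = 3*s**5/5 - 2*s**3 - s.
Then F(4) - F(1) = (2412/5) - (-12/5) = 2424/5.

2424/5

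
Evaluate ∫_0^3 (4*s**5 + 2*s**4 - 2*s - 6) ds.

2781/5

By the power rule, an antiderivative is F(s) = 2*s**6/3 + 2*s**5/5 - s**2 - 6*s.
Then F(3) - F(0) = (2781/5) - (0) = 2781/5.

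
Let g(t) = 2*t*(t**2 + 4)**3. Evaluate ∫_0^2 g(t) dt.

960

Let u = t**2 + 4, so du = 2*t dt. When t = 0, u = 4; when t = 2, u = 8.
The integral becomes ∫ u**3 du from 4 to 8, with antiderivative u**4/4.
Back in t: F(t) = (t**2 + 4)**4/4.
Then F(2) - F(0) = (1024) - (64) = 960.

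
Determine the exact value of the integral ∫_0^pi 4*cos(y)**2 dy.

Use the identity cos^2(y) = (1 + cos(2*y))/2.
An antiderivative is F(y) = 2*y + sin(2*y).
Then F(pi) - F(0) = (2*pi) - (0) = 2*pi.

2*pi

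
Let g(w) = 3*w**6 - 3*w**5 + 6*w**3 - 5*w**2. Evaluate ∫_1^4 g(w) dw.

36759/7

By the power rule, an antiderivative is F(w) = 3*w**7/7 - w**6/2 + 3*w**4/2 - 5*w**3/3.
Then F(4) - F(1) = (110272/21) - (-5/21) = 36759/7.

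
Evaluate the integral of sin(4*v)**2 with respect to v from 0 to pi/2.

pi/4

Use the identity sin^2(4*v) = (1 - cos(8*v))/2.
An antiderivative is F(v) = v/2 - sin(8*v)/16.
Then F(pi/2) - F(0) = (pi/4) - (0) = pi/4.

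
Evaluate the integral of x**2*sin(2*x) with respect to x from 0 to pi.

Integrate by parts twice (u = x^2, dv = sin(2*x) dx).
An antiderivative is F(x) = -x**2*cos(2*x)/2 + x*sin(2*x)/2 + cos(2*x)/4.
Then F(pi) - F(0) = (1/4 - pi**2/2) - (1/4) = -pi**2/2.

-pi**2/2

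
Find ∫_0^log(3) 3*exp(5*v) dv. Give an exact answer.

726/5

Let u = exp(v), so du = exp(v) dv. When v = 0, u = 1; when v = log(3), u = 3.
The integral becomes 3·∫ u**4 du from 1 to 3, with antiderivative 3*u**5/5.
Back in v: F(v) = 3*exp(5*v)/5.
Then F(log(3)) - F(0) = (729/5) - (3/5) = 726/5.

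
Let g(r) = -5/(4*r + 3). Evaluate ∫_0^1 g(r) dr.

An antiderivative is F(r) = -5*log(4*r + 3)/4.
Then F(1) - F(0) = (-5*log(7)/4) - (-5*log(3)/4) = -5*log(7)/4 + 5*log(3)/4.

-5*log(7)/4 + 5*log(3)/4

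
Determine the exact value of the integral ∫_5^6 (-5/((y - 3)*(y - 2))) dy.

Factor the denominator: y**2 - 5*y + 6 = (y - 2)(y - 3).
Partial fractions: -5/((y - 3)*(y - 2)) = 5/(y - 2) - 5/(y - 3).
An antiderivative is F(y) = -5*log(y - 3) + 5*log(y - 2).
Then F(6) - F(5) = (-5*log(3) + 10*log(2)) - (-5*log(2) + 5*log(3)) = -10*log(3) + 15*log(2).

-10*log(3) + 15*log(2)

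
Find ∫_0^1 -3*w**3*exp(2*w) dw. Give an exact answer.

-3*exp(2)/8 - 9/8

Integrate by parts 3 times (u = w^3, dv = -3*exp(2*w) dw).
An antiderivative is F(w) = (-12*w**3 + 18*w**2 - 18*w + 9)*exp(2*w)/8.
Then F(1) - F(0) = (-3*exp(2)/8) - (9/8) = -3*exp(2)/8 - 9/8.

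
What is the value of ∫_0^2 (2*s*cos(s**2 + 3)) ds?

Let u = s**2 + 3, so du = 2*s ds. When s = 0, u = 3; when s = 2, u = 7.
The integral becomes ∫ cos(u) du from 3 to 7, with antiderivative sin(u).
Back in s: F(s) = sin(s**2 + 3).
Then F(2) - F(0) = (sin(7)) - (sin(3)) = -sin(3) + sin(7).

-sin(3) + sin(7)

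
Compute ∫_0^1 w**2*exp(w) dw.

-2 + E

Integrate by parts twice (u = w^2, dv = exp(w) dw).
An antiderivative is F(w) = (w**2 - 2*w + 2)*exp(w).
Then F(1) - F(0) = (E) - (2) = -2 + E.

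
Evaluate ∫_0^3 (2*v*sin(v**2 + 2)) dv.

cos(2) - cos(11)

Let u = v**2 + 2, so du = 2*v dv. When v = 0, u = 2; when v = 3, u = 11.
The integral becomes ∫ sin(u) du from 2 to 11, with antiderivative -cos(u).
Back in v: F(v) = -cos(v**2 + 2).
Then F(3) - F(0) = (-cos(11)) - (-cos(2)) = cos(2) - cos(11).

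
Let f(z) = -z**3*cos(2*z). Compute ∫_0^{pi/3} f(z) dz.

Integrate by parts 3 times (u = z^3, dv = -cos(2*z) dz).
An antiderivative is F(z) = -z**3*sin(2*z)/2 - 3*z**2*cos(2*z)/4 + 3*z*sin(2*z)/4 + 3*cos(2*z)/8.
Then F(pi/3) - F(0) = (-sqrt(3)*pi**3/108 - 3/16 + pi**2/24 + sqrt(3)*pi/8) - (3/8) = -9/16 - sqrt(3)*pi**3/108 + pi**2/24 + sqrt(3)*pi/8.

-9/16 - sqrt(3)*pi**3/108 + pi**2/24 + sqrt(3)*pi/8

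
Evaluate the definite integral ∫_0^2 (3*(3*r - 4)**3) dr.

-60

Let u = 3*r - 4, so du = 3 dr. When r = 0, u = -4; when r = 2, u = 2.
The integral becomes ∫ u**3 du from -4 to 2, with antiderivative u**4/4.
Back in r: F(r) = (3*r - 4)**4/4.
Then F(2) - F(0) = (4) - (64) = -60.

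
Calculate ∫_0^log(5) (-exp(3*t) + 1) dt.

An antiderivative is F(t) = -exp(3*t)/3 + t.
Then F(log(5)) - F(0) = (-125/3 + log(5)) - (-1/3) = -124/3 + log(5).

-124/3 + log(5)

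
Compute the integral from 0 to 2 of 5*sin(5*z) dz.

Let u = 5*z, so du = 5 dz. When z = 0, u = 0; when z = 2, u = 10.
The integral becomes ∫ sin(u) du from 0 to 10, with antiderivative -cos(u).
Back in z: F(z) = -cos(5*z).
Then F(2) - F(0) = (-cos(10)) - (-1) = 1 - cos(10).

1 - cos(10)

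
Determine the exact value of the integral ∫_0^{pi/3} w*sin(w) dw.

Integrate by parts once (u = w, dv = sin(w) dw).
An antiderivative is F(w) = -w*cos(w) + sin(w).
Then F(pi/3) - F(0) = (-pi/6 + sqrt(3)/2) - (0) = -pi/6 + sqrt(3)/2.

-pi/6 + sqrt(3)/2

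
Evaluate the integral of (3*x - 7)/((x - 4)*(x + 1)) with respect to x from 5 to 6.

Factor the denominator: x**2 - 3*x - 4 = (x + 1)(x - 4).
Partial fractions: (3*x - 7)/((x - 4)*(x + 1)) = 2/(x + 1) + 1/(x - 4).
An antiderivative is F(x) = log(x - 4) + 2*log(x + 1).
Then F(6) - F(5) = (log(98)) - (log(36)) = log(49/18).

log(49/18)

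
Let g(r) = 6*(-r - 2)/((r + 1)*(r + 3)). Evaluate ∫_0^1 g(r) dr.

-9*log(2) + 3*log(3)

Factor the denominator: r**2 + 4*r + 3 = (r + 3)(r + 1).
Partial fractions: 6*(-r - 2)/((r + 1)*(r + 3)) = -3/(r + 3) - 3/(r + 1).
An antiderivative is F(r) = -3*log(r + 1) - 3*log(r + 3).
Then F(1) - F(0) = (-9*log(2)) - (-log(27)) = -9*log(2) + 3*log(3).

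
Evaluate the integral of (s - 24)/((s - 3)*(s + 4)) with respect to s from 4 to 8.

-3*log(5) - 4*log(2) + 4*log(3)

Factor the denominator: s**2 + s - 12 = (s + 4)(s - 3).
Partial fractions: (s - 24)/((s - 3)*(s + 4)) = 4/(s + 4) - 3/(s - 3).
An antiderivative is F(s) = -3*log(s - 3) + 4*log(s + 4).
Then F(8) - F(4) = (-3*log(5) + 4*log(3) + 8*log(2)) - (12*log(2)) = -3*log(5) - 4*log(2) + 4*log(3).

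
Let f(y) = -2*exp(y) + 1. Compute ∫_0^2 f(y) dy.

An antiderivative is F(y) = y - 2*exp(y).
Then F(2) - F(0) = (2 - 2*exp(2)) - (-2) = 4 - 2*exp(2).

4 - 2*exp(2)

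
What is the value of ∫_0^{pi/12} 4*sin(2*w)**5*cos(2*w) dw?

1/192

Let u = sin(2*w), so du = 2*cos(2*w) dw. When w = 0, u = 0; when w = pi/12, u = 1/2.
The integral becomes 2·∫ u**5 du from 0 to 1/2, with antiderivative u**6/3.
Back in w: F(w) = sin(2*w)**6/3.
Then F(pi/12) - F(0) = (1/192) - (0) = 1/192.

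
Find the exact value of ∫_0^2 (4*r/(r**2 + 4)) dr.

log(4)

Let u = r**2 + 4, so du = 2*r dr. When r = 0, u = 4; when r = 2, u = 8.
The integral becomes 2·∫ 1/u du from 4 to 8, with antiderivative 2*log(u).
Back in r: F(r) = 2*log(r**2 + 4).
Then F(2) - F(0) = (log(64)) - (log(16)) = log(4).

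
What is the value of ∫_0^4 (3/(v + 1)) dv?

An antiderivative is F(v) = 3*log(v + 1).
Then F(4) - F(0) = (3*log(5)) - (0) = 3*log(5).

3*log(5)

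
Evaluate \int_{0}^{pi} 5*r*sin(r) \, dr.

5*pi

Integrate by parts once (u = r, dv = 5*sin(r) dr).
An antiderivative is F(r) = -5*r*cos(r) + 5*sin(r).
Then F(pi) - F(0) = (5*pi) - (0) = 5*pi.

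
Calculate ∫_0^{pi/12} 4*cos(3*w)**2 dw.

1/3 + pi/6

Use the identity cos^2(3*w) = (1 + cos(6*w))/2.
An antiderivative is F(w) = 2*w + sin(6*w)/3.
Then F(pi/12) - F(0) = (1/3 + pi/6) - (0) = 1/3 + pi/6.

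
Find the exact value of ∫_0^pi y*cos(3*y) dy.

Integrate by parts once (u = y, dv = cos(3*y) dy).
An antiderivative is F(y) = y*sin(3*y)/3 + cos(3*y)/9.
Then F(pi) - F(0) = (-1/9) - (1/9) = -2/9.

-2/9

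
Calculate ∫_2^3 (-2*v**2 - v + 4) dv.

-67/6

By the power rule, an antiderivative is F(v) = -2*v**3/3 - v**2/2 + 4*v.
Then F(3) - F(2) = (-21/2) - (2/3) = -67/6.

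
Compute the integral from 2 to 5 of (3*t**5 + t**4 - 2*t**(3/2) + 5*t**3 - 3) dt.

-20*sqrt(5) + 16*sqrt(2)/5 + 183027/20

By the power rule, an antiderivative is F(t) = t**6/2 - 4*t**(5/2)/5 + t**5/5 + 5*t**4/4 - 3*t.
Then F(5) - F(2) = (36815/4 - 20*sqrt(5)) - (262/5 - 16*sqrt(2)/5) = -20*sqrt(5) + 16*sqrt(2)/5 + 183027/20.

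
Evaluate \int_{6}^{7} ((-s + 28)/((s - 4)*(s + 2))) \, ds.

-6*log(3) + 11*log(2)

Factor the denominator: s**2 - 2*s - 8 = (s + 2)(s - 4).
Partial fractions: (-s + 28)/((s - 4)*(s + 2)) = -5/(s + 2) + 4/(s - 4).
An antiderivative is F(s) = 4*log(s - 4) - 5*log(s + 2).
Then F(7) - F(6) = (-6*log(3)) - (-11*log(2)) = -6*log(3) + 11*log(2).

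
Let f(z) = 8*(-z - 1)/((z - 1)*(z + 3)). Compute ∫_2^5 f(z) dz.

Factor the denominator: z**2 + 2*z - 3 = (z + 3)(z - 1).
Partial fractions: 8*(-z - 1)/((z - 1)*(z + 3)) = -4/(z + 3) - 4/(z - 1).
An antiderivative is F(z) = -4*log(z - 1) - 4*log(z + 3).
Then F(5) - F(2) = (-20*log(2)) - (-4*log(5)) = -20*log(2) + 4*log(5).

-20*log(2) + 4*log(5)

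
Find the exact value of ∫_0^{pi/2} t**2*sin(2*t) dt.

Integrate by parts twice (u = t^2, dv = sin(2*t) dt).
An antiderivative is F(t) = -t**2*cos(2*t)/2 + t*sin(2*t)/2 + cos(2*t)/4.
Then F(pi/2) - F(0) = (-1/4 + pi**2/8) - (1/4) = -1/2 + pi**2/8.

-1/2 + pi**2/8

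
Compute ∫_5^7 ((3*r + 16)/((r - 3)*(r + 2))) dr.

Factor the denominator: r**2 - r - 6 = (r + 2)(r - 3).
Partial fractions: (3*r + 16)/((r - 3)*(r + 2)) = -2/(r + 2) + 5/(r - 3).
An antiderivative is F(r) = 5*log(r - 3) - 2*log(r + 2).
Then F(7) - F(5) = (-4*log(3) + 10*log(2)) - (log(32/49)) = -4*log(3) + 5*log(2) + 2*log(7).

-4*log(3) + 5*log(2) + 2*log(7)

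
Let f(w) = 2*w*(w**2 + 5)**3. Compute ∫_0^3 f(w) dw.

37791/4

Let u = w**2 + 5, so du = 2*w dw. When w = 0, u = 5; when w = 3, u = 14.
The integral becomes ∫ u**3 du from 5 to 14, with antiderivative u**4/4.
Back in w: F(w) = (w**2 + 5)**4/4.
Then F(3) - F(0) = (9604) - (625/4) = 37791/4.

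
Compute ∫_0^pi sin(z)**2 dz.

Use the identity sin^2(z) = (1 - cos(2*z))/2.
An antiderivative is F(z) = z/2 - sin(2*z)/4.
Then F(pi) - F(0) = (pi/2) - (0) = pi/2.

pi/2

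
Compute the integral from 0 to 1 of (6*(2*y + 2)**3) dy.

180

Let u = 2*y + 2, so du = 2 dy. When y = 0, u = 2; when y = 1, u = 4.
The integral becomes 3·∫ u**3 du from 2 to 4, with antiderivative 3*u**4/4.
Back in y: F(y) = 3*(2*y + 2)**4/4.
Then F(1) - F(0) = (192) - (12) = 180.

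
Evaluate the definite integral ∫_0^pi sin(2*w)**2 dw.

Use the identity sin^2(2*w) = (1 - cos(4*w))/2.
An antiderivative is F(w) = w/2 - sin(4*w)/8.
Then F(pi) - F(0) = (pi/2) - (0) = pi/2.

pi/2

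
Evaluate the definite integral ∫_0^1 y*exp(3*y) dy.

1/9 + 2*exp(3)/9

Integrate by parts once (u = y, dv = exp(3*y) dy).
An antiderivative is F(y) = (3*y - 1)*exp(3*y)/9.
Then F(1) - F(0) = (2*exp(3)/9) - (-1/9) = 1/9 + 2*exp(3)/9.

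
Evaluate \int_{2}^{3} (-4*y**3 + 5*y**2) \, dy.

-100/3

By the power rule, an antiderivative is F(y) = -y**4 + 5*y**3/3.
Then F(3) - F(2) = (-36) - (-8/3) = -100/3.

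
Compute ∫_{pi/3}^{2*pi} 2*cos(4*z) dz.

An antiderivative is F(z) = sin(4*z)/2.
Then F(2*pi) - F(pi/3) = (0) - (-sqrt(3)/4) = sqrt(3)/4.

sqrt(3)/4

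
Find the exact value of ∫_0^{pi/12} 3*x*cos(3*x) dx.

Integrate by parts once (u = x, dv = 3*cos(3*x) dx).
An antiderivative is F(x) = x*sin(3*x) + cos(3*x)/3.
Then F(pi/12) - F(0) = (sqrt(2)*(pi + 4)/24) - (1/3) = -1/3 + sqrt(2)*pi/24 + sqrt(2)/6.

-1/3 + sqrt(2)*pi/24 + sqrt(2)/6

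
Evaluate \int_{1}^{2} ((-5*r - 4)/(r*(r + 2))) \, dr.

-8*log(2) + 3*log(3)

Factor the denominator: r**2 + 2*r = (r + 2)r.
Partial fractions: (-5*r - 4)/(r*(r + 2)) = -3/(r + 2) - 2/r.
An antiderivative is F(r) = -2*log(r) - 3*log(r + 2).
Then F(2) - F(1) = (-8*log(2)) - (-log(27)) = -8*log(2) + 3*log(3).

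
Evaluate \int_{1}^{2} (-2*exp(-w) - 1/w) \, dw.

An antiderivative is F(w) = -log(w) + 2*exp(-w).
Then F(2) - F(1) = (-log(2) + 2*exp(-2)) - (2*exp(-1)) = -2*exp(-1) - log(2) + 2*exp(-2).

-2*exp(-1) - log(2) + 2*exp(-2)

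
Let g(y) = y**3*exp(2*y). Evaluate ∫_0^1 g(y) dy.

Integrate by parts 3 times (u = y^3, dv = exp(2*y) dy).
An antiderivative is F(y) = (4*y**3 - 6*y**2 + 6*y - 3)*exp(2*y)/8.
Then F(1) - F(0) = (exp(2)/8) - (-3/8) = 3/8 + exp(2)/8.

3/8 + exp(2)/8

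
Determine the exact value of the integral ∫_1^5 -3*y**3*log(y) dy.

117 - 1875*log(5)/4

Integrate by parts once (u = ln y, dv = -3*y**3 dy).
An antiderivative is F(y) = -3*y**4*(4*log(y) - 1)/16.
Then F(5) - F(1) = (1875/16 - 1875*log(5)/4) - (3/16) = 117 - 1875*log(5)/4.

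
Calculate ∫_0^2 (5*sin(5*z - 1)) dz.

cos(1) - cos(9)

Let u = 5*z - 1, so du = 5 dz. When z = 0, u = -1; when z = 2, u = 9.
The integral becomes ∫ sin(u) du from -1 to 9, with antiderivative -cos(u).
Back in z: F(z) = -cos(5*z - 1).
Then F(2) - F(0) = (-cos(9)) - (-cos(1)) = cos(1) - cos(9).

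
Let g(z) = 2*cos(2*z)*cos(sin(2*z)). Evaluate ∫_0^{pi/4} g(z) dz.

Let u = sin(2*z), so du = 2*cos(2*z) dz. When z = 0, u = 0; when z = pi/4, u = 1.
The integral becomes ∫ cos(u) du from 0 to 1, with antiderivative sin(u).
Back in z: F(z) = sin(sin(2*z)).
Then F(pi/4) - F(0) = (sin(1)) - (0) = sin(1).

sin(1)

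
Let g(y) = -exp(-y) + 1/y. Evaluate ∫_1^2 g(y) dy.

-exp(-1) + exp(-2) + log(2)

An antiderivative is F(y) = log(y) + exp(-y).
Then F(2) - F(1) = (exp(-2) + log(2)) - (exp(-1)) = -exp(-1) + exp(-2) + log(2).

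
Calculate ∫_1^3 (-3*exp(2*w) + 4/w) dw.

-3*exp(6)/2 + log(81) + 3*exp(2)/2

An antiderivative is F(w) = -3*exp(2*w)/2 + 4*log(w).
Then F(3) - F(1) = (-3*exp(6)/2 + log(81)) - (-3*exp(2)/2) = -3*exp(6)/2 + log(81) + 3*exp(2)/2.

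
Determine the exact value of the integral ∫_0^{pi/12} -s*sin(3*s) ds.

sqrt(2)*(-4 + pi)/72

Integrate by parts once (u = s, dv = -sin(3*s) ds).
An antiderivative is F(s) = s*cos(3*s)/3 - sin(3*s)/9.
Then F(pi/12) - F(0) = (sqrt(2)*(-4 + pi)/72) - (0) = sqrt(2)*(-4 + pi)/72.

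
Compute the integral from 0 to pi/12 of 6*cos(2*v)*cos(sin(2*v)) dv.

Let u = sin(2*v), so du = 2*cos(2*v) dv. When v = 0, u = 0; when v = pi/12, u = 1/2.
The integral becomes 3·∫ cos(u) du from 0 to 1/2, with antiderivative 3*sin(u).
Back in v: F(v) = 3*sin(sin(2*v)).
Then F(pi/12) - F(0) = (3*sin(1/2)) - (0) = 3*sin(1/2).

3*sin(1/2)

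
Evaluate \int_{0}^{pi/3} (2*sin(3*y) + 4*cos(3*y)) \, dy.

4/3

An antiderivative is F(y) = 4*sin(3*y)/3 - 2*cos(3*y)/3.
Then F(pi/3) - F(0) = (2/3) - (-2/3) = 4/3.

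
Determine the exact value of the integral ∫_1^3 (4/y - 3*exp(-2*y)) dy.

-3*exp(-2)/2 + 3*exp(-6)/2 + 4*log(3)

An antiderivative is F(y) = 4*log(y) + 3*exp(-2*y)/2.
Then F(3) - F(1) = (3*exp(-6)/2 + 4*log(3)) - (3*exp(-2)/2) = -3*exp(-2)/2 + 3*exp(-6)/2 + 4*log(3).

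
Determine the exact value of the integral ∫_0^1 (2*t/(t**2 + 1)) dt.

Let u = t**2 + 1, so du = 2*t dt. When t = 0, u = 1; when t = 1, u = 2.
The integral becomes ∫ 1/u du from 1 to 2, with antiderivative log(u).
Back in t: F(t) = log(t**2 + 1).
Then F(1) - F(0) = (log(2)) - (0) = log(2).

log(2)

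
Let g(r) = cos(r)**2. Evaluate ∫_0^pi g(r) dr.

Use the identity cos^2(r) = (1 + cos(2*r))/2.
An antiderivative is F(r) = r/2 + sin(2*r)/4.
Then F(pi) - F(0) = (pi/2) - (0) = pi/2.

pi/2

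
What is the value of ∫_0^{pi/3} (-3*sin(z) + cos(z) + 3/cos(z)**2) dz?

-3/2 + 7*sqrt(3)/2

An antiderivative is F(z) = sin(z) + 3*cos(z) + 3*tan(z).
Then F(pi/3) - F(0) = (3/2 + 7*sqrt(3)/2) - (3) = -3/2 + 7*sqrt(3)/2.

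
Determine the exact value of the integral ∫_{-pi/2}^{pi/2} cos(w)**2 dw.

pi/2

Use the identity cos^2(w) = (1 + cos(2*w))/2.
An antiderivative is F(w) = w/2 + sin(2*w)/4.
Then F(pi/2) - F(-pi/2) = (pi/4) - (-pi/4) = pi/2.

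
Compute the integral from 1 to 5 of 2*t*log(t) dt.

-12 + 25*log(5)

Integrate by parts once (u = ln t, dv = 2*t dt).
An antiderivative is F(t) = t**2*(2*log(t) - 1)/2.
Then F(5) - F(1) = (-25/2 + 25*log(5)) - (-1/2) = -12 + 25*log(5).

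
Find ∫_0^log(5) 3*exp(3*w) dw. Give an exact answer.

An antiderivative is F(w) = exp(3*w).
Then F(log(5)) - F(0) = (125) - (1) = 124.

124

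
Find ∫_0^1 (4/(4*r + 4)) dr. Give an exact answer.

log(2)

Let u = 4*r + 4, so du = 4 dr. When r = 0, u = 4; when r = 1, u = 8.
The integral becomes ∫ 1/u du from 4 to 8, with antiderivative log(u).
Back in r: F(r) = log(4*r + 4).
Then F(1) - F(0) = (log(8)) - (log(4)) = log(2).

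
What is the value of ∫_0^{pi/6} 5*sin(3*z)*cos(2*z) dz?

3 - sqrt(3)

Use the identity sin(3*z)cos(2*z) = [sin(5*z) + sin(z)]/2.
An antiderivative is F(z) = -5*cos(z)/2 - cos(5*z)/2.
Then F(pi/6) - F(0) = (-sqrt(3)) - (-3) = 3 - sqrt(3).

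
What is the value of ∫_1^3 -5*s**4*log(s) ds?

242/5 - 243*log(3)

Integrate by parts once (u = ln s, dv = -5*s**4 ds).
An antiderivative is F(s) = -s**5*(5*log(s) - 1)/5.
Then F(3) - F(1) = (243/5 - 243*log(3)) - (1/5) = 242/5 - 243*log(3).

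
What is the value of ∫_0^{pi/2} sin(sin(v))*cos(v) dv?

1 - cos(1)

Let u = sin(v), so du = cos(v) dv. When v = 0, u = 0; when v = pi/2, u = 1.
The integral becomes ∫ sin(u) du from 0 to 1, with antiderivative -cos(u).
Back in v: F(v) = -cos(sin(v)).
Then F(pi/2) - F(0) = (-cos(1)) - (-1) = 1 - cos(1).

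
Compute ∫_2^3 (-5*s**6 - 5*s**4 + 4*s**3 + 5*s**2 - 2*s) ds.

-33391/21

By the power rule, an antiderivative is F(s) = -5*s**7/7 - s**5 + s**4 + 5*s**3/3 - s**2.
Then F(3) - F(2) = (-11817/7) - (-2060/21) = -33391/21.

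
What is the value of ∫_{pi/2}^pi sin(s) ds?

An antiderivative is F(s) = -cos(s).
Then F(pi) - F(pi/2) = (1) - (0) = 1.

1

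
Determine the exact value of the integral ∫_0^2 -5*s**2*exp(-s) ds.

Integrate by parts twice (u = s^2, dv = -5*exp(-s) ds).
An antiderivative is F(s) = (5*s**2 + 10*s + 10)*exp(-s).
Then F(2) - F(0) = (50*exp(-2)) - (10) = -10 + 50*exp(-2).

-10 + 50*exp(-2)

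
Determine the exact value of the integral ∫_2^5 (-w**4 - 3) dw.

By the power rule, an antiderivative is F(w) = -w**5/5 - 3*w.
Then F(5) - F(2) = (-640) - (-62/5) = -3138/5.

-3138/5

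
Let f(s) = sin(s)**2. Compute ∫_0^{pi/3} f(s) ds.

-sqrt(3)/8 + pi/6

Use the identity sin^2(s) = (1 - cos(2*s))/2.
An antiderivative is F(s) = s/2 - sin(2*s)/4.
Then F(pi/3) - F(0) = (-sqrt(3)/8 + pi/6) - (0) = -sqrt(3)/8 + pi/6.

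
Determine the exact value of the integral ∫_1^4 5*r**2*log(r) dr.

-35 + 640*log(2)/3

Integrate by parts once (u = ln r, dv = 5*r**2 dr).
An antiderivative is F(r) = 5*r**3*(3*log(r) - 1)/9.
Then F(4) - F(1) = (-320/9 + 640*log(2)/3) - (-5/9) = -35 + 640*log(2)/3.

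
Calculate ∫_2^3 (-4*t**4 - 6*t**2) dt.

-1034/5

By the power rule, an antiderivative is F(t) = -4*t**5/5 - 2*t**3.
Then F(3) - F(2) = (-1242/5) - (-208/5) = -1034/5.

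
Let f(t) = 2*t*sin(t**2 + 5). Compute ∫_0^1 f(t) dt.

Let u = t**2 + 5, so du = 2*t dt. When t = 0, u = 5; when t = 1, u = 6.
The integral becomes ∫ sin(u) du from 5 to 6, with antiderivative -cos(u).
Back in t: F(t) = -cos(t**2 + 5).
Then F(1) - F(0) = (-cos(6)) - (-cos(5)) = -cos(6) + cos(5).

-cos(6) + cos(5)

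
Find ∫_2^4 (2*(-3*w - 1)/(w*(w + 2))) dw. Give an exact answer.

-5*log(3) + 4*log(2)

Factor the denominator: w**2 + 2*w = (w + 2)w.
Partial fractions: 2*(-3*w - 1)/(w*(w + 2)) = -5/(w + 2) - 1/w.
An antiderivative is F(w) = -log(w) - 5*log(w + 2).
Then F(4) - F(2) = (-5*log(3) - 7*log(2)) - (-11*log(2)) = -5*log(3) + 4*log(2).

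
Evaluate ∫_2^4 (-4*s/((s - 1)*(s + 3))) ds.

-3*log(7) - log(3) + 3*log(5)

Factor the denominator: s**2 + 2*s - 3 = (s + 3)(s - 1).
Partial fractions: -4*s/((s - 1)*(s + 3)) = -3/(s + 3) - 1/(s - 1).
An antiderivative is F(s) = -log(s - 1) - 3*log(s + 3).
Then F(4) - F(2) = (-3*log(7) - log(3)) - (-3*log(5)) = -3*log(7) - log(3) + 3*log(5).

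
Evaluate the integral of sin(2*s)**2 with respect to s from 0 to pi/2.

pi/4

Use the identity sin^2(2*s) = (1 - cos(4*s))/2.
An antiderivative is F(s) = s/2 - sin(4*s)/8.
Then F(pi/2) - F(0) = (pi/4) - (0) = pi/4.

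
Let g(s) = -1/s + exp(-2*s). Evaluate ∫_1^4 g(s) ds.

An antiderivative is F(s) = -log(s) - exp(-2*s)/2.
Then F(4) - F(1) = (-2*log(2) - exp(-8)/2) - (-exp(-2)/2) = (-4*exp(8)*log(2) - 1 + exp(6))*exp(-8)/2.

(-4*exp(8)*log(2) - 1 + exp(6))*exp(-8)/2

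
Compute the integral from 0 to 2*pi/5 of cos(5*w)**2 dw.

pi/5

Use the identity cos^2(5*w) = (1 + cos(10*w))/2.
An antiderivative is F(w) = w/2 + sin(10*w)/20.
Then F(2*pi/5) - F(0) = (pi/5) - (0) = pi/5.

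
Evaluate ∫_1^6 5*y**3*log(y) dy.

Integrate by parts once (u = ln y, dv = 5*y**3 dy).
An antiderivative is F(y) = 5*y**4*(4*log(y) - 1)/16.
Then F(6) - F(1) = (-405 + 1620*log(2) + 1620*log(3)) - (-5/16) = -6475/16 + 1620*log(2) + 1620*log(3).

-6475/16 + 1620*log(2) + 1620*log(3)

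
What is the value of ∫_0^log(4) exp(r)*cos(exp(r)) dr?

Let u = exp(r), so du = exp(r) dr. When r = 0, u = 1; when r = log(4), u = 4.
The integral becomes ∫ cos(u) du from 1 to 4, with antiderivative sin(u).
Back in r: F(r) = sin(exp(r)).
Then F(log(4)) - F(0) = (sin(4)) - (sin(1)) = -sin(1) + sin(4).

-sin(1) + sin(4)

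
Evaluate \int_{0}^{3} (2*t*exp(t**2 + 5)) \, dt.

Let u = t**2 + 5, so du = 2*t dt. When t = 0, u = 5; when t = 3, u = 14.
The integral becomes ∫ exp(u) du from 5 to 14, with antiderivative exp(u).
Back in t: F(t) = exp(t**2 + 5).
Then F(3) - F(0) = (exp(14)) - (exp(5)) = -exp(5) + exp(14).

-exp(5) + exp(14)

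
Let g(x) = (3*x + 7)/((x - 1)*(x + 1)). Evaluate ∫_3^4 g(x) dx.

-2*log(5) - log(2) + 5*log(3)

Factor the denominator: x**2 - 1 = (x + 1)(x - 1).
Partial fractions: (3*x + 7)/((x - 1)*(x + 1)) = -2/(x + 1) + 5/(x - 1).
An antiderivative is F(x) = 5*log(x - 1) - 2*log(x + 1).
Then F(4) - F(3) = (-2*log(5) + 5*log(3)) - (log(2)) = -2*log(5) - log(2) + 5*log(3).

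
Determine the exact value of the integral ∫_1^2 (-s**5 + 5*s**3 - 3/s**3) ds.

By the power rule, an antiderivative is F(s) = -s**6/6 + 5*s**4/4 + 3/(2*s**2).
Then F(2) - F(1) = (233/24) - (31/12) = 57/8.

57/8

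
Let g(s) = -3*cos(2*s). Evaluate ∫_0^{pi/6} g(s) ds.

-3*sqrt(3)/4

An antiderivative is F(s) = -3*sin(2*s)/2.
Then F(pi/6) - F(0) = (-3*sqrt(3)/4) - (0) = -3*sqrt(3)/4.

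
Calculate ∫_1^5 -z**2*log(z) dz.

Integrate by parts once (u = ln z, dv = -z**2 dz).
An antiderivative is F(z) = -z**3*(3*log(z) - 1)/9.
Then F(5) - F(1) = (125/9 - 125*log(5)/3) - (1/9) = 124/9 - 125*log(5)/3.

124/9 - 125*log(5)/3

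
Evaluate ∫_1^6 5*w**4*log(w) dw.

-1555 + 7776*log(2) + 7776*log(3)

Integrate by parts once (u = ln w, dv = 5*w**4 dw).
An antiderivative is F(w) = w**5*(5*log(w) - 1)/5.
Then F(6) - F(1) = (-7776/5 + 7776*log(2) + 7776*log(3)) - (-1/5) = -1555 + 7776*log(2) + 7776*log(3).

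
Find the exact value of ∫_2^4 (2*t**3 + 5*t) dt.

By the power rule, an antiderivative is F(t) = t**4/2 + 5*t**2/2.
Then F(4) - F(2) = (168) - (18) = 150.

150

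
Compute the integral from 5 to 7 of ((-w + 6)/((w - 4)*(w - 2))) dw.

Factor the denominator: w**2 - 6*w + 8 = (w - 2)(w - 4).
Partial fractions: (-w + 6)/((w - 4)*(w - 2)) = -2/(w - 2) + 1/(w - 4).
An antiderivative is F(w) = log(w - 4) - 2*log(w - 2).
Then F(7) - F(5) = (log(3/25)) - (-log(9)) = log(27/25).

log(27/25)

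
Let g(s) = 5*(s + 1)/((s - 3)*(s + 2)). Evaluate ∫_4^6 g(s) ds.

Factor the denominator: s**2 - s - 6 = (s + 2)(s - 3).
Partial fractions: 5*(s + 1)/((s - 3)*(s + 2)) = 1/(s + 2) + 4/(s - 3).
An antiderivative is F(s) = 4*log(s - 3) + log(s + 2).
Then F(6) - F(4) = (3*log(2) + 4*log(3)) - (log(6)) = 2*log(2) + 3*log(3).

2*log(2) + 3*log(3)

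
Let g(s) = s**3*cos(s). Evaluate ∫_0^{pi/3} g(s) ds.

Integrate by parts 3 times (u = s^3, dv = cos(s) ds).
An antiderivative is F(s) = s**3*sin(s) + 3*s**2*cos(s) - 6*s*sin(s) - 6*cos(s).
Then F(pi/3) - F(0) = (-sqrt(3)*pi - 3 + sqrt(3)*pi**3/54 + pi**2/6) - (-6) = -sqrt(3)*pi + sqrt(3)*pi**3/54 + pi**2/6 + 3.

-sqrt(3)*pi + sqrt(3)*pi**3/54 + pi**2/6 + 3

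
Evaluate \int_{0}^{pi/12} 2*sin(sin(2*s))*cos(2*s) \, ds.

1 - cos(1/2)

Let u = sin(2*s), so du = 2*cos(2*s) ds. When s = 0, u = 0; when s = pi/12, u = 1/2.
The integral becomes ∫ sin(u) du from 0 to 1/2, with antiderivative -cos(u).
Back in s: F(s) = -cos(sin(2*s)).
Then F(pi/12) - F(0) = (-cos(1/2)) - (-1) = 1 - cos(1/2).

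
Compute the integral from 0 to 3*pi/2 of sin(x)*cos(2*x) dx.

-1/3

Use the identity sin(x)cos(2*x) = [sin(3*x) + sin(-x)]/2.
An antiderivative is F(x) = cos(x)/2 - cos(3*x)/6.
Then F(3*pi/2) - F(0) = (0) - (1/3) = -1/3.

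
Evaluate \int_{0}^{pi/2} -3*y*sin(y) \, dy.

-3

Integrate by parts once (u = y, dv = -3*sin(y) dy).
An antiderivative is F(y) = 3*y*cos(y) - 3*sin(y).
Then F(pi/2) - F(0) = (-3) - (0) = -3.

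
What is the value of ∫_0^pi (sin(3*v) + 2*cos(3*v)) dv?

An antiderivative is F(v) = 2*sin(3*v)/3 - cos(3*v)/3.
Then F(pi) - F(0) = (1/3) - (-1/3) = 2/3.

2/3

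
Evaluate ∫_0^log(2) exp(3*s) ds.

Let u = exp(s), so du = exp(s) ds. When s = 0, u = 1; when s = log(2), u = 2.
The integral becomes ∫ u**2 du from 1 to 2, with antiderivative u**3/3.
Back in s: F(s) = exp(3*s)/3.
Then F(log(2)) - F(0) = (8/3) - (1/3) = 7/3.

7/3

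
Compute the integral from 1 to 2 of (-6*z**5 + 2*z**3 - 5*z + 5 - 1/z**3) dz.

By the power rule, an antiderivative is F(z) = -z**6 + z**4/2 - 5*z**2/2 + 5*z + 1/(2*z**2).
Then F(2) - F(1) = (-447/8) - (5/2) = -467/8.

-467/8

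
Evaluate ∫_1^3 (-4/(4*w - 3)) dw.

-log(9)

An antiderivative is F(w) = -log(4*w - 3).
Then F(3) - F(1) = (-log(9)) - (0) = -log(9).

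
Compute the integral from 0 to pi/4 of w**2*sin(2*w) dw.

Integrate by parts twice (u = w^2, dv = sin(2*w) dw).
An antiderivative is F(w) = -w**2*cos(2*w)/2 + w*sin(2*w)/2 + cos(2*w)/4.
Then F(pi/4) - F(0) = (pi/8) - (1/4) = -1/4 + pi/8.

-1/4 + pi/8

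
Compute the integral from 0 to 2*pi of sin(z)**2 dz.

pi

Use the identity sin^2(z) = (1 - cos(2*z))/2.
An antiderivative is F(z) = z/2 - sin(2*z)/4.
Then F(2*pi) - F(0) = (pi) - (0) = pi.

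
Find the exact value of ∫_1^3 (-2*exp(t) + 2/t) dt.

-2*exp(3) + 2*log(3) + 2*exp(1)

An antiderivative is F(t) = -2*exp(t) + 2*log(t).
Then F(3) - F(1) = (-2*exp(3) + 2*log(3)) - (-2*exp(1)) = -2*exp(3) + 2*log(3) + 2*exp(1).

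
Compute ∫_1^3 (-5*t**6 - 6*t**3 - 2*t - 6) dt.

-11910/7

By the power rule, an antiderivative is F(t) = -5*t**7/7 - 3*t**4/2 - t**2 - 6*t.
Then F(3) - F(1) = (-23949/14) - (-129/14) = -11910/7.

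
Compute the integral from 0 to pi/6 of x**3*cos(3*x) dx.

Integrate by parts 3 times (u = x^3, dv = cos(3*x) dx).
An antiderivative is F(x) = x**3*sin(3*x)/3 + x**2*cos(3*x)/3 - 2*x*sin(3*x)/9 - 2*cos(3*x)/27.
Then F(pi/6) - F(0) = (pi*(-24 + pi**2)/648) - (-2/27) = -pi/27 + pi**3/648 + 2/27.

-pi/27 + pi**3/648 + 2/27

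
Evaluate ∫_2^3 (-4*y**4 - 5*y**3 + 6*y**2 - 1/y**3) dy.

-76363/360

By the power rule, an antiderivative is F(y) = -4*y**5/5 - 5*y**4/4 + 2*y**3 + 1/(2*y**2).
Then F(3) - F(2) = (-43487/180) - (-1179/40) = -76363/360.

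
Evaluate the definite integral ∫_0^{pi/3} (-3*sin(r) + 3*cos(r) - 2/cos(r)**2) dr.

-3/2 - sqrt(3)/2

An antiderivative is F(r) = 3*sin(r) + 3*cos(r) - 2*tan(r).
Then F(pi/3) - F(0) = (3/2 - sqrt(3)/2) - (3) = -3/2 - sqrt(3)/2.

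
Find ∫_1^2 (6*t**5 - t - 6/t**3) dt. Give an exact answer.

By the power rule, an antiderivative is F(t) = t**6 - t**2/2 + 3/t**2.
Then F(2) - F(1) = (251/4) - (7/2) = 237/4.

237/4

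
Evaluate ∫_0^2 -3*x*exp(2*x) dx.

Integrate by parts once (u = x, dv = -3*exp(2*x) dx).
An antiderivative is F(x) = (-6*x + 3)*exp(2*x)/4.
Then F(2) - F(0) = (-9*exp(4)/4) - (3/4) = -9*exp(4)/4 - 3/4.

-9*exp(4)/4 - 3/4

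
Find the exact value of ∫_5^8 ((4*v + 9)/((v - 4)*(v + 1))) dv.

Factor the denominator: v**2 - 3*v - 4 = (v + 1)(v - 4).
Partial fractions: (4*v + 9)/((v - 4)*(v + 1)) = -1/(v + 1) + 5/(v - 4).
An antiderivative is F(v) = 5*log(v - 4) - log(v + 1).
Then F(8) - F(5) = (-2*log(3) + 10*log(2)) - (-log(6)) = -log(3) + 11*log(2).

-log(3) + 11*log(2)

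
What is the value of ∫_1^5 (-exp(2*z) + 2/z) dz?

An antiderivative is F(z) = -exp(2*z)/2 + 2*log(z).
Then F(5) - F(1) = (-exp(10)/2 + log(25)) - (-exp(2)/2) = -exp(10)/2 + log(25) + exp(2)/2.

-exp(10)/2 + log(25) + exp(2)/2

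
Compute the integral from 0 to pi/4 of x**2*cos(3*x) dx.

Integrate by parts twice (u = x^2, dv = cos(3*x) dx).
An antiderivative is F(x) = x**2*sin(3*x)/3 + 2*x*cos(3*x)/9 - 2*sin(3*x)/27.
Then F(pi/4) - F(0) = (sqrt(2)*(-24*pi - 32 + 9*pi**2)/864) - (0) = sqrt(2)*(-24*pi - 32 + 9*pi**2)/864.

sqrt(2)*(-24*pi - 32 + 9*pi**2)/864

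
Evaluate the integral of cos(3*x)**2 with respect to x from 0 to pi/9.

sqrt(3)/24 + pi/18

Use the identity cos^2(3*x) = (1 + cos(6*x))/2.
An antiderivative is F(x) = x/2 + sin(6*x)/12.
Then F(pi/9) - F(0) = (sqrt(3)/24 + pi/18) - (0) = sqrt(3)/24 + pi/18.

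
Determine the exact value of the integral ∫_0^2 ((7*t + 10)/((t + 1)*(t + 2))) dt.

4*log(2) + 3*log(3)

Factor the denominator: t**2 + 3*t + 2 = (t + 2)(t + 1).
Partial fractions: (7*t + 10)/((t + 1)*(t + 2)) = 4/(t + 2) + 3/(t + 1).
An antiderivative is F(t) = 3*log(t + 1) + 4*log(t + 2).
Then F(2) - F(0) = (3*log(3) + 8*log(2)) - (log(16)) = 4*log(2) + 3*log(3).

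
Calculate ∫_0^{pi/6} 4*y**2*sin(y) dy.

Integrate by parts twice (u = y^2, dv = 4*sin(y) dy).
An antiderivative is F(y) = -4*y**2*cos(y) + 8*y*sin(y) + 8*cos(y).
Then F(pi/6) - F(0) = (-sqrt(3)*pi**2/18 + 2*pi/3 + 4*sqrt(3)) - (8) = -8 - sqrt(3)*pi**2/18 + 2*pi/3 + 4*sqrt(3).

-8 - sqrt(3)*pi**2/18 + 2*pi/3 + 4*sqrt(3)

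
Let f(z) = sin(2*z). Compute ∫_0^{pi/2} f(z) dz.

1

An antiderivative is F(z) = -cos(2*z)/2.
Then F(pi/2) - F(0) = (1/2) - (-1/2) = 1.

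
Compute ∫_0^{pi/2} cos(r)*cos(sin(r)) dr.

sin(1)

Let u = sin(r), so du = cos(r) dr. When r = 0, u = 0; when r = pi/2, u = 1.
The integral becomes ∫ cos(u) du from 0 to 1, with antiderivative sin(u).
Back in r: F(r) = sin(sin(r)).
Then F(pi/2) - F(0) = (sin(1)) - (0) = sin(1).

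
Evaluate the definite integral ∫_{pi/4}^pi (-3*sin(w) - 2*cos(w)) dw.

-3 - sqrt(2)/2

An antiderivative is F(w) = -2*sin(w) + 3*cos(w).
Then F(pi) - F(pi/4) = (-3) - (sqrt(2)/2) = -3 - sqrt(2)/2.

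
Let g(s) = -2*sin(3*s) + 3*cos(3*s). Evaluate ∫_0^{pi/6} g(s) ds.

An antiderivative is F(s) = sin(3*s) + 2*cos(3*s)/3.
Then F(pi/6) - F(0) = (1) - (2/3) = 1/3.

1/3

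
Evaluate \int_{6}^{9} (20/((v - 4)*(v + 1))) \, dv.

Factor the denominator: v**2 - 3*v - 4 = (v + 1)(v - 4).
Partial fractions: 20/((v - 4)*(v + 1)) = -4/(v + 1) + 4/(v - 4).
An antiderivative is F(v) = 4*log(v - 4) - 4*log(v + 1).
Then F(9) - F(6) = (-log(16)) - (-4*log(7) + 4*log(2)) = -8*log(2) + 4*log(7).

-8*log(2) + 4*log(7)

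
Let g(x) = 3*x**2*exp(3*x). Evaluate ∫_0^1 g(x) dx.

-2/9 + 5*exp(3)/9

Integrate by parts twice (u = x^2, dv = 3*exp(3*x) dx).
An antiderivative is F(x) = (9*x**2 - 6*x + 2)*exp(3*x)/9.
Then F(1) - F(0) = (5*exp(3)/9) - (2/9) = -2/9 + 5*exp(3)/9.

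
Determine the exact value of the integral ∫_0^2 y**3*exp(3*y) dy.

2/27 + 46*exp(6)/27

Integrate by parts 3 times (u = y^3, dv = exp(3*y) dy).
An antiderivative is F(y) = (9*y**3 - 9*y**2 + 6*y - 2)*exp(3*y)/27.
Then F(2) - F(0) = (46*exp(6)/27) - (-2/27) = 2/27 + 46*exp(6)/27.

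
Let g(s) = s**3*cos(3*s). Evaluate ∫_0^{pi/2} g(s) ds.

-pi**3/24 + 2/27 + pi/9

Integrate by parts 3 times (u = s^3, dv = cos(3*s) ds).
An antiderivative is F(s) = s**3*sin(3*s)/3 + s**2*cos(3*s)/3 - 2*s*sin(3*s)/9 - 2*cos(3*s)/27.
Then F(pi/2) - F(0) = (-pi**3/24 + pi/9) - (-2/27) = -pi**3/24 + 2/27 + pi/9.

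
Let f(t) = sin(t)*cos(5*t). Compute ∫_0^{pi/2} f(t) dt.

1/6

Use the identity sin(t)cos(5*t) = [sin(6*t) + sin(-4*t)]/2.
An antiderivative is F(t) = cos(4*t)/8 - cos(6*t)/12.
Then F(pi/2) - F(0) = (5/24) - (1/24) = 1/6.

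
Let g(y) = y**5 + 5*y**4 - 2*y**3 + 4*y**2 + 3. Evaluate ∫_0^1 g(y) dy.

By the power rule, an antiderivative is F(y) = y**6/6 + y**5 - y**4/2 + 4*y**3/3 + 3*y.
Then F(1) - F(0) = (5) - (0) = 5.

5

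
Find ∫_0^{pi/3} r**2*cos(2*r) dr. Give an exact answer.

Integrate by parts twice (u = r^2, dv = cos(2*r) dr).
An antiderivative is F(r) = r**2*sin(2*r)/2 + r*cos(2*r)/2 - sin(2*r)/4.
Then F(pi/3) - F(0) = (-pi/12 - sqrt(3)/8 + sqrt(3)*pi**2/36) - (0) = -pi/12 - sqrt(3)/8 + sqrt(3)*pi**2/36.

-pi/12 - sqrt(3)/8 + sqrt(3)*pi**2/36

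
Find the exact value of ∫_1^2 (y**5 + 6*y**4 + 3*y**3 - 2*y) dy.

1119/20

By the power rule, an antiderivative is F(y) = y**6/6 + 6*y**5/5 + 3*y**4/4 - y**2.
Then F(2) - F(1) = (856/15) - (67/60) = 1119/20.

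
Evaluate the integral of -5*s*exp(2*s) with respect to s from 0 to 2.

Integrate by parts once (u = s, dv = -5*exp(2*s) ds).
An antiderivative is F(s) = (-10*s + 5)*exp(2*s)/4.
Then F(2) - F(0) = (-15*exp(4)/4) - (5/4) = -15*exp(4)/4 - 5/4.

-15*exp(4)/4 - 5/4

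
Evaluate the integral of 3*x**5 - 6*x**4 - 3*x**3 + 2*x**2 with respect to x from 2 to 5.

73803/20

By the power rule, an antiderivative is F(x) = x**6/2 - 6*x**5/5 - 3*x**4/4 + 2*x**3/3.
Then F(5) - F(2) = (44125/12) - (-196/15) = 73803/20.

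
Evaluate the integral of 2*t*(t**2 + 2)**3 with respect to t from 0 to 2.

Let u = t**2 + 2, so du = 2*t dt. When t = 0, u = 2; when t = 2, u = 6.
The integral becomes ∫ u**3 du from 2 to 6, with antiderivative u**4/4.
Back in t: F(t) = (t**2 + 2)**4/4.
Then F(2) - F(0) = (324) - (4) = 320.

320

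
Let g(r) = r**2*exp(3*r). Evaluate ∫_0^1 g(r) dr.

Integrate by parts twice (u = r^2, dv = exp(3*r) dr).
An antiderivative is F(r) = (9*r**2 - 6*r + 2)*exp(3*r)/27.
Then F(1) - F(0) = (5*exp(3)/27) - (2/27) = -2/27 + 5*exp(3)/27.

-2/27 + 5*exp(3)/27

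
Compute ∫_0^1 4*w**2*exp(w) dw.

Integrate by parts twice (u = w^2, dv = 4*exp(w) dw).
An antiderivative is F(w) = (4*w**2 - 8*w + 8)*exp(w).
Then F(1) - F(0) = (4*E) - (8) = -8 + 4*E.

-8 + 4*E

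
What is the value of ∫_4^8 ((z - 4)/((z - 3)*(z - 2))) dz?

Factor the denominator: z**2 - 5*z + 6 = (z - 2)(z - 3).
Partial fractions: (z - 4)/((z - 3)*(z - 2)) = 2/(z - 2) - 1/(z - 3).
An antiderivative is F(z) = -log(z - 3) + 2*log(z - 2).
Then F(8) - F(4) = (log(36/5)) - (log(4)) = log(9/5).

log(9/5)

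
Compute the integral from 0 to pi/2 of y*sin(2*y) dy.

Integrate by parts once (u = y, dv = sin(2*y) dy).
An antiderivative is F(y) = -y*cos(2*y)/2 + sin(2*y)/4.
Then F(pi/2) - F(0) = (pi/4) - (0) = pi/4.

pi/4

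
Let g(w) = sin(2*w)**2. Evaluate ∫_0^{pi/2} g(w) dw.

Use the identity sin^2(2*w) = (1 - cos(4*w))/2.
An antiderivative is F(w) = w/2 - sin(4*w)/8.
Then F(pi/2) - F(0) = (pi/4) - (0) = pi/4.

pi/4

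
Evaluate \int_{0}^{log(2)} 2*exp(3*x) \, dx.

Let u = exp(x), so du = exp(x) dx. When x = 0, u = 1; when x = log(2), u = 2.
The integral becomes 2·∫ u**2 du from 1 to 2, with antiderivative 2*u**3/3.
Back in x: F(x) = 2*exp(3*x)/3.
Then F(log(2)) - F(0) = (16/3) - (2/3) = 14/3.

14/3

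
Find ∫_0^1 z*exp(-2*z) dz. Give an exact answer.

Integrate by parts once (u = z, dv = exp(-2*z) dz).
An antiderivative is F(z) = (-2*z - 1)*exp(-2*z)/4.
Then F(1) - F(0) = (-3*exp(-2)/4) - (-1/4) = (-3 + exp(2))*exp(-2)/4.

(-3 + exp(2))*exp(-2)/4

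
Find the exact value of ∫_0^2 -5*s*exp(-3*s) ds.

Integrate by parts once (u = s, dv = -5*exp(-3*s) ds).
An antiderivative is F(s) = (15*s + 5)*exp(-3*s)/9.
Then F(2) - F(0) = (35*exp(-6)/9) - (5/9) = -5/9 + 35*exp(-6)/9.

-5/9 + 35*exp(-6)/9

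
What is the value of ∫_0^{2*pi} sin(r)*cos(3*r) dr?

Use the identity sin(r)cos(3*r) = [sin(4*r) + sin(-2*r)]/2.
An antiderivative is F(r) = cos(2*r)/4 - cos(4*r)/8.
Then F(2*pi) - F(0) = (1/8) - (1/8) = 0.

0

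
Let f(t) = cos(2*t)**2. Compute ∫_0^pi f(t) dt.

pi/2

Use the identity cos^2(2*t) = (1 + cos(4*t))/2.
An antiderivative is F(t) = t/2 + sin(4*t)/8.
Then F(pi) - F(0) = (pi/2) - (0) = pi/2.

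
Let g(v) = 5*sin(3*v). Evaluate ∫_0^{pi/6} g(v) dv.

An antiderivative is F(v) = -5*cos(3*v)/3.
Then F(pi/6) - F(0) = (0) - (-5/3) = 5/3.

5/3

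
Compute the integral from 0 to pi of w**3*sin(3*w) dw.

Integrate by parts 3 times (u = w^3, dv = sin(3*w) dw).
An antiderivative is F(w) = -w**3*cos(3*w)/3 + w**2*sin(3*w)/3 + 2*w*cos(3*w)/9 - 2*sin(3*w)/27.
Then F(pi) - F(0) = (pi*(-2 + 3*pi**2)/9) - (0) = pi*(-2 + 3*pi**2)/9.

pi*(-2 + 3*pi**2)/9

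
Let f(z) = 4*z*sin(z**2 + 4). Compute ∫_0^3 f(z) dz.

Let u = z**2 + 4, so du = 2*z dz. When z = 0, u = 4; when z = 3, u = 13.
The integral becomes 2·∫ sin(u) du from 4 to 13, with antiderivative -2*cos(u).
Back in z: F(z) = -2*cos(z**2 + 4).
Then F(3) - F(0) = (-2*cos(13)) - (-2*cos(4)) = -2*cos(13) + 2*cos(4).

-2*cos(13) + 2*cos(4)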